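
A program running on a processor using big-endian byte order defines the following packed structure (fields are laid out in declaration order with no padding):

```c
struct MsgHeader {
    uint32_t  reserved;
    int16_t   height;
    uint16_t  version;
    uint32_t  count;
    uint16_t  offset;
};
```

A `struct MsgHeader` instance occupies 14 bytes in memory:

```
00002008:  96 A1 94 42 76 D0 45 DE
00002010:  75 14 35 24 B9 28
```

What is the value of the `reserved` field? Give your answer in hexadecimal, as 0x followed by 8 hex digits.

`reserved` is the first field, at byte offset 0, occupying 4 bytes.
Bytes at offsets 0..3: 96 A1 94 42.
In big-endian order the high byte comes first in memory.
The bytes are already most-significant first: 0x96A19442.

0x96A19442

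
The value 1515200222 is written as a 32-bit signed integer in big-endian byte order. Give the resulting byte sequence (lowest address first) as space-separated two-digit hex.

5A 50 1E DE

1515200222 in hexadecimal, padded to 32 bits, is 0x5A501EDE.
Split into bytes (most-significant first): 5A 50 1E DE.
In big-endian order the high byte comes first in memory.
So the memory order matches the most-significant-first order: 5A 50 1E DE.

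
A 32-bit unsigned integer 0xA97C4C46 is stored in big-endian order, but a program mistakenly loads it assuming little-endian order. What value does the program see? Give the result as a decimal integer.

Stored big-endian, the bytes at ascending addresses are A9 7C 4C 46.
Read back as little-endian, the first byte is least significant, giving 0x464C7CA9.
0x464C7CA9 = 1179417769.

1179417769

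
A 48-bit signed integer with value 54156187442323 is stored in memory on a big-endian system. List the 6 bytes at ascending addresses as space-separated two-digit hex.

31 41 38 50 9C 93

54156187442323 in hexadecimal, padded to 48 bits, is 0x314138509C93.
Split into bytes (most-significant first): 31 41 38 50 9C 93.
In big-endian order the high byte comes first in memory.
So the memory order matches the most-significant-first order: 31 41 38 50 9C 93.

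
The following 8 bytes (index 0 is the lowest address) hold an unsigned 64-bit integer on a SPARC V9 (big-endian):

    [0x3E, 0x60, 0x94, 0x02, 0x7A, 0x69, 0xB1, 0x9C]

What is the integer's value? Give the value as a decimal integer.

4494755166480347548

Big-endian: lowest address holds the most-significant byte.
The bytes are already most-significant first: 0x3E6094027A69B19C.
0x3E6094027A69B19C = 4494755166480347548.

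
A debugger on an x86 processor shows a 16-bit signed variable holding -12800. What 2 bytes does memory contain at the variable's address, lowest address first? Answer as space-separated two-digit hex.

Two's complement of -12800 in 16 bits: 12800 = 0x3200; invert → 0xCDFF; add 1 → 0xCE00.
Split into bytes (most-significant first): CE 00.
Little-endian: lowest address holds the least-significant byte.
So at ascending addresses the bytes are 00 CE.

00 CE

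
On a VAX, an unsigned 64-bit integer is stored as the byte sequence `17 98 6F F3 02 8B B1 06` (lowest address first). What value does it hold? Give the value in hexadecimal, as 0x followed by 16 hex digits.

Little-endian: lowest address holds the least-significant byte.
Reassemble most-significant byte first: 06 B1 8B 02 F3 6F 98 17 → 0x06B18B02F36F9817.

0x06B18B02F36F9817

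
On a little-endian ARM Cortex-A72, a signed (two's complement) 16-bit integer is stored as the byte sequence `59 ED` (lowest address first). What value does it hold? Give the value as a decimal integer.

Little-endian: lowest address holds the least-significant byte.
Reassemble most-significant byte first: ED 59 → 0xED59.
Top bit is set, so as a signed 16-bit value this is 0xED59 − 2^16 = -4775.

-4775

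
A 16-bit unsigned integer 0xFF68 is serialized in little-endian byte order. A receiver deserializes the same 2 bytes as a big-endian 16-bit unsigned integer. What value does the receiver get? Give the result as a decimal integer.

Stored little-endian, the bytes at ascending addresses are 68 FF.
Read back as big-endian, the last byte is least significant, giving 0x68FF.
0x68FF = 26879.

26879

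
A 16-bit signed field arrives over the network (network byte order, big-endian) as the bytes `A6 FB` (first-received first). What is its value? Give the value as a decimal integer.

-22789

In big-endian order the high byte comes first in memory.
The bytes are already most-significant first: 0xA6FB.
Top bit is set, so as a signed 16-bit value this is 0xA6FB − 2^16 = -22789.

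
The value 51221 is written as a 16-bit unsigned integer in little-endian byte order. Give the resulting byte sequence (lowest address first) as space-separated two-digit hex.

51221 in hexadecimal, padded to 16 bits, is 0xC815.
Split into bytes (most-significant first): C8 15.
In little-endian order the low byte comes first in memory.
So at ascending addresses the bytes are 15 C8.

15 C8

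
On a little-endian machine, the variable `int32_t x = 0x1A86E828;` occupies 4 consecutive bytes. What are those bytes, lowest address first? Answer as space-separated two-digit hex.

Split into bytes (most-significant first): 1A 86 E8 28.
In little-endian order the low byte comes first in memory.
So at ascending addresses the bytes are 28 E8 86 1A.

28 E8 86 1A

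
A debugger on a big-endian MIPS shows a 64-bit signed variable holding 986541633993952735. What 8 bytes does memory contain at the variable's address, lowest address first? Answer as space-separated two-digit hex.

0D B0 E6 63 A2 57 CD DF

986541633993952735 in hexadecimal, padded to 64 bits, is 0x0DB0E663A257CDDF.
Split into bytes (most-significant first): 0D B0 E6 63 A2 57 CD DF.
Big-endian: lowest address holds the most-significant byte.
So the memory order matches the most-significant-first order: 0D B0 E6 63 A2 57 CD DF.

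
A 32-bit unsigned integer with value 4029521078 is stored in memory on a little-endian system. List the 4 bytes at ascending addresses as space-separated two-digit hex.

B6 9C 2D F0

4029521078 in hexadecimal, padded to 32 bits, is 0xF02D9CB6.
Split into bytes (most-significant first): F0 2D 9C B6.
In little-endian order the low byte comes first in memory.
So at ascending addresses the bytes are B6 9C 2D F0.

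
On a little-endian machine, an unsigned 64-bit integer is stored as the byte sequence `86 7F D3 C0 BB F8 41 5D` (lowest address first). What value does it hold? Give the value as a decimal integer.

Little-endian: lowest address holds the least-significant byte.
Reassemble most-significant byte first: 5D 41 F8 BB C0 D3 7F 86 → 0x5D41F8BBC0D37F86.
0x5D41F8BBC0D37F86 = 6719925604291149702.

6719925604291149702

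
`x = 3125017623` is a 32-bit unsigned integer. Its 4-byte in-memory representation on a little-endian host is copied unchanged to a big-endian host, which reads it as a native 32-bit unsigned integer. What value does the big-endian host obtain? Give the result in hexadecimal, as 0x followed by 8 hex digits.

3125017623 in 32-bit hexadecimal is 0xBA43FC17.
Stored little-endian, the bytes at ascending addresses are 17 FC 43 BA.
Read back as big-endian, the last byte is least significant, giving 0x17FC43BA.

0x17FC43BA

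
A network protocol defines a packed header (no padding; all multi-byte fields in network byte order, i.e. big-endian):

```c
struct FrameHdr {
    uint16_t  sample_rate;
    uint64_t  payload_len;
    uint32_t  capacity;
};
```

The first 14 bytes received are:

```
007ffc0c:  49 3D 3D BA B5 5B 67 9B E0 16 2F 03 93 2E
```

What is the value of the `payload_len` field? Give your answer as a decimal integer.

`payload_len` follows `sample_rate` (2 bytes), so it starts at byte offset 2 and occupies 8 bytes.
Bytes at offsets 2..9: 3D BA B5 5B 67 9B E0 16.
In big-endian order the high byte comes first in memory.
The bytes are already most-significant first: 0x3DBAB55B679BE016.
0x3DBAB55B679BE016 = 4448066986166706198.

4448066986166706198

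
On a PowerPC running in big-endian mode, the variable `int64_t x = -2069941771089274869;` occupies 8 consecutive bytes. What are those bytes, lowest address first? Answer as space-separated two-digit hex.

Two's complement of -2069941771089274869 in 64 bits: 2069941771089274869 = 0x1CB9E912E384E7F5; invert → 0xE34616ED1C7B180A; add 1 → 0xE34616ED1C7B180B.
Split into bytes (most-significant first): E3 46 16 ED 1C 7B 18 0B.
Big-endian: lowest address holds the most-significant byte.
So the memory order matches the most-significant-first order: E3 46 16 ED 1C 7B 18 0B.

E3 46 16 ED 1C 7B 18 0B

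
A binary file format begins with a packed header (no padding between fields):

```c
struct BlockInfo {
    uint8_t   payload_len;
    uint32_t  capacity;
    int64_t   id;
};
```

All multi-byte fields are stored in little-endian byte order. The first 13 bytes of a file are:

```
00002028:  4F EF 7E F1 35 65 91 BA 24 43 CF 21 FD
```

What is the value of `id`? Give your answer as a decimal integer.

-206656220596367003

`id` follows `payload_len` (1 B), `capacity` (4 B), so it starts at offset 1 + 4 = 5 and occupies 8 bytes.
Bytes at offsets 5..12: 65 91 BA 24 43 CF 21 FD.
In little-endian order the low byte comes first in memory.
Reassemble most-significant byte first: FD 21 CF 43 24 BA 91 65 → 0xFD21CF4324BA9165.
Top bit is set, so as a signed 64-bit value this is 0xFD21CF4324BA9165 − 2^64 = -206656220596367003.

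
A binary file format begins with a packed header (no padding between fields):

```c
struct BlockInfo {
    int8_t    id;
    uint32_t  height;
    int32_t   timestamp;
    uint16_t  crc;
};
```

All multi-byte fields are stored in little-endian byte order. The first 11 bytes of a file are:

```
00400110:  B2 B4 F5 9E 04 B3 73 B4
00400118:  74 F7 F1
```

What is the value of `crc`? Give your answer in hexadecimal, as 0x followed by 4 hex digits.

`crc` follows `id` (1 B), `height` (4 B), `timestamp` (4 B), so it starts at offset 1 + 4 + 4 = 9 and occupies 2 bytes.
Bytes at offsets 9..10: F7 F1.
Little-endian: lowest address holds the least-significant byte.
Reassemble most-significant byte first: F1 F7 → 0xF1F7.

0xF1F7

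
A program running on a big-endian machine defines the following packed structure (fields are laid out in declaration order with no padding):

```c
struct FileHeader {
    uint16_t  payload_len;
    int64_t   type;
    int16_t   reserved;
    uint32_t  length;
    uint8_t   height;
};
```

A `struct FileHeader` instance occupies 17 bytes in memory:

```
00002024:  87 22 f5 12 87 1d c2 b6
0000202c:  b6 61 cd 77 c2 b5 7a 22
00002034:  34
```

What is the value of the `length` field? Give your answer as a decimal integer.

`length` follows `payload_len` (2 B), `type` (8 B), `reserved` (2 B), so it starts at offset 2 + 8 + 2 = 12 and occupies 4 bytes.
Bytes at offsets 12..15: C2 B5 7A 22.
In big-endian order the high byte comes first in memory.
The bytes are already most-significant first: 0xC2B57A22.
0xC2B57A22 = 3266673186.

3266673186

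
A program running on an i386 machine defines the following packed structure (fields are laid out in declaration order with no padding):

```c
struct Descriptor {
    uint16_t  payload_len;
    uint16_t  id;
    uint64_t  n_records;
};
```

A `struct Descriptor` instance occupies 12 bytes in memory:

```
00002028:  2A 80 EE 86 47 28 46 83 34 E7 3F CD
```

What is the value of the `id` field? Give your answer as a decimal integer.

`id` follows `payload_len` (2 bytes), so it starts at byte offset 2 and occupies 2 bytes.
Bytes at offsets 2..3: EE 86.
In little-endian order the low byte comes first in memory.
Reassemble most-significant byte first: 86 EE → 0x86EE.
0x86EE = 34542.

34542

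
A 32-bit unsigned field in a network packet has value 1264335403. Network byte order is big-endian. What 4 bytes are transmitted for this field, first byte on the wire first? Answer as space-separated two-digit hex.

1264335403 in hexadecimal, padded to 32 bits, is 0x4B5C3A2B.
Split into bytes (most-significant first): 4B 5C 3A 2B.
Big-endian stores the most-significant byte at the lowest address.
So the memory order matches the most-significant-first order: 4B 5C 3A 2B.

4B 5C 3A 2B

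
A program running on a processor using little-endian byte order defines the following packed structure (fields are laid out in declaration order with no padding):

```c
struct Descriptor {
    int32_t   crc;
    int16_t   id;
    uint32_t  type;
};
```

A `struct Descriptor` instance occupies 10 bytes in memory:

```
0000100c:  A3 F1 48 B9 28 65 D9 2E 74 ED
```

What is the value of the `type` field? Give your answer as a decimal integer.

`type` follows `crc` (4 B), `id` (2 B), so it starts at offset 4 + 2 = 6 and occupies 4 bytes.
Bytes at offsets 6..9: D9 2E 74 ED.
Little-endian stores the least-significant byte at the lowest address.
Reassemble most-significant byte first: ED 74 2E D9 → 0xED742ED9.
0xED742ED9 = 3983814361.

3983814361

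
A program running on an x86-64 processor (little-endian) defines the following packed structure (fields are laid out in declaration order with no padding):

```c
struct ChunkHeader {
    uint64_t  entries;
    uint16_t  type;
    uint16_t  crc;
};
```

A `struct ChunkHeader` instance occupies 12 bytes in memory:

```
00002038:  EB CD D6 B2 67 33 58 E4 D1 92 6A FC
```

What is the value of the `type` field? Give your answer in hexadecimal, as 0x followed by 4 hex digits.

0x92D1

`type` follows `entries` (8 bytes), so it starts at byte offset 8 and occupies 2 bytes.
Bytes at offsets 8..9: D1 92.
Little-endian: lowest address holds the least-significant byte.
Reassemble most-significant byte first: 92 D1 → 0x92D1.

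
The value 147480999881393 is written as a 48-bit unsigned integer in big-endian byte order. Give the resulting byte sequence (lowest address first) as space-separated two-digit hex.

86 22 18 9B EA B1

147480999881393 in hexadecimal, padded to 48 bits, is 0x8622189BEAB1.
Split into bytes (most-significant first): 86 22 18 9B EA B1.
Big-endian stores the most-significant byte at the lowest address.
So the memory order matches the most-significant-first order: 86 22 18 9B EA B1.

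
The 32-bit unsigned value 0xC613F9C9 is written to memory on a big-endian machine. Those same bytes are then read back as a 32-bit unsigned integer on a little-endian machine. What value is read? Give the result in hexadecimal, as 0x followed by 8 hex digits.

0xC9F913C6

Stored big-endian, the bytes at ascending addresses are C6 13 F9 C9.
Read back as little-endian, the first byte is least significant, giving 0xC9F913C6.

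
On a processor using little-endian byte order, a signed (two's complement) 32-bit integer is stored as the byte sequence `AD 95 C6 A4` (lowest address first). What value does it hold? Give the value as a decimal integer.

Little-endian: lowest address holds the least-significant byte.
Reassemble most-significant byte first: A4 C6 95 AD → 0xA4C695AD.
Top bit is set, so as a signed 32-bit value this is 0xA4C695AD − 2^32 = -1530489427.

-1530489427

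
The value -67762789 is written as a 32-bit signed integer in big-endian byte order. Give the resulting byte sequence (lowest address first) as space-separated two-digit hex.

FB F6 05 9B

Two's complement of -67762789 in 32 bits: 67762789 = 0x0409FA65; invert → 0xFBF6059A; add 1 → 0xFBF6059B.
Split into bytes (most-significant first): FB F6 05 9B.
Big-endian stores the most-significant byte at the lowest address.
So the memory order matches the most-significant-first order: FB F6 05 9B.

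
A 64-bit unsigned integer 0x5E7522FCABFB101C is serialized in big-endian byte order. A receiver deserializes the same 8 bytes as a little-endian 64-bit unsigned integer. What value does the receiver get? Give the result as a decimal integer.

2022392948777448798

Stored big-endian, the bytes at ascending addresses are 5E 75 22 FC AB FB 10 1C.
Read back as little-endian, the first byte is least significant, giving 0x1C10FBABFC22755E.
0x1C10FBABFC22755E = 2022392948777448798.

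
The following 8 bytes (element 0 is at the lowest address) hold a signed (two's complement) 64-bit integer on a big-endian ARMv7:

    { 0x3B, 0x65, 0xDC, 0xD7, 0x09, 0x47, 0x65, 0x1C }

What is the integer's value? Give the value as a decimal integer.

Big-endian stores the most-significant byte at the lowest address.
The bytes are already most-significant first: 0x3B65DCD70947651C.
0x3B65DCD70947651C = 4280069837017277724.

4280069837017277724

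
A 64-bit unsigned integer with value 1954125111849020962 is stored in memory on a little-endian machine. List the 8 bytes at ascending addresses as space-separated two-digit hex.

1954125111849020962 in hexadecimal, padded to 64 bits, is 0x1B1E726F926E6E22.
Split into bytes (most-significant first): 1B 1E 72 6F 92 6E 6E 22.
Little-endian stores the least-significant byte at the lowest address.
So at ascending addresses the bytes are 22 6E 6E 92 6F 72 1E 1B.

22 6E 6E 92 6F 72 1E 1B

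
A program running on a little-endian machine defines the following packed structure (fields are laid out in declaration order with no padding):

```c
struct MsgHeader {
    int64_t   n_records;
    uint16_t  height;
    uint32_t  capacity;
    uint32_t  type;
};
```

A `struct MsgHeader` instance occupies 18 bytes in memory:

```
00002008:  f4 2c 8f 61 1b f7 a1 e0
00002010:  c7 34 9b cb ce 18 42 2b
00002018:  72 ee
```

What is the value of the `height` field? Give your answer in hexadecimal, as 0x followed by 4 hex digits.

0x34C7

`height` follows `n_records` (8 bytes), so it starts at byte offset 8 and occupies 2 bytes.
Bytes at offsets 8..9: C7 34.
In little-endian order the low byte comes first in memory.
Reassemble most-significant byte first: 34 C7 → 0x34C7.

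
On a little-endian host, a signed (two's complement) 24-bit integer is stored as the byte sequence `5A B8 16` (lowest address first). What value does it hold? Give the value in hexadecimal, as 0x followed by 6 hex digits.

0x16B85A

Little-endian stores the least-significant byte at the lowest address.
Reassemble most-significant byte first: 16 B8 5A → 0x16B85A.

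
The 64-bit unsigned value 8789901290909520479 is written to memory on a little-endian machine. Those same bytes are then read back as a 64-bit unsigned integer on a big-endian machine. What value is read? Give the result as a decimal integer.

8789901290909520479 in 64-bit hexadecimal is 0x79FC00A73768D25F.
Stored little-endian, the bytes at ascending addresses are 5F D2 68 37 A7 00 FC 79.
Read back as big-endian, the last byte is least significant, giving 0x5FD26837A700FC79.
0x5FD26837A700FC79 = 6904695766946741369.

6904695766946741369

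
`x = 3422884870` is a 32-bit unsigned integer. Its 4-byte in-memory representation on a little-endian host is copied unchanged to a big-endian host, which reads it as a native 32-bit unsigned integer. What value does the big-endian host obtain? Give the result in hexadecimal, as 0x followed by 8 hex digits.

0x061405CC

3422884870 in 32-bit hexadecimal is 0xCC051406.
Stored little-endian, the bytes at ascending addresses are 06 14 05 CC.
Read back as big-endian, the last byte is least significant, giving 0x061405CC.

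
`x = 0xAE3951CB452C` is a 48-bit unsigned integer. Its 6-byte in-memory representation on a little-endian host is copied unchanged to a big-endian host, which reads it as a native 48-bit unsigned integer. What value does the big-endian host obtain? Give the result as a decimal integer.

Stored little-endian, the bytes at ascending addresses are 2C 45 CB 51 39 AE.
Read back as big-endian, the last byte is least significant, giving 0x2C45CB5139AE.
0x2C45CB5139AE = 48678275463598.

48678275463598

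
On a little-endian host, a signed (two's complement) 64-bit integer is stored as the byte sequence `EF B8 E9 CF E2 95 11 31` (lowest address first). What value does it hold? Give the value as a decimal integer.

3535771983845898479

Little-endian stores the least-significant byte at the lowest address.
Reassemble most-significant byte first: 31 11 95 E2 CF E9 B8 EF → 0x311195E2CFE9B8EF.
0x311195E2CFE9B8EF = 3535771983845898479.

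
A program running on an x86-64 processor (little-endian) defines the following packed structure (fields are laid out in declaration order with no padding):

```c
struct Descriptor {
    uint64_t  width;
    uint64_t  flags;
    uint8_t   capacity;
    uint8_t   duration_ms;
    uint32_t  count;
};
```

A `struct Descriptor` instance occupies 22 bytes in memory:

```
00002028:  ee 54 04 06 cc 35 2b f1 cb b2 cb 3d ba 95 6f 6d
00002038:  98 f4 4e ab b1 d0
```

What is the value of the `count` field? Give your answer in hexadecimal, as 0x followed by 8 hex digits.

0xD0B1AB4E

`count` follows `width` (8 B), `flags` (8 B), `capacity` (1 B), `duration_ms` (1 B), so it starts at offset 8 + 8 + 1 + 1 = 18 and occupies 4 bytes.
Bytes at offsets 18..21: 4E AB B1 D0.
Little-endian stores the least-significant byte at the lowest address.
Reassemble most-significant byte first: D0 B1 AB 4E → 0xD0B1AB4E.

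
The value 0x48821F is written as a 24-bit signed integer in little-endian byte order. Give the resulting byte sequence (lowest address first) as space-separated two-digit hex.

1F 82 48

Split into bytes (most-significant first): 48 82 1F.
Little-endian stores the least-significant byte at the lowest address.
So at ascending addresses the bytes are 1F 82 48.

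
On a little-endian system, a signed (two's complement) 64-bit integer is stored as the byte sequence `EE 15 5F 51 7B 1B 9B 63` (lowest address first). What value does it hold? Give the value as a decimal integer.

Little-endian: lowest address holds the least-significant byte.
Reassemble most-significant byte first: 63 9B 1B 7B 51 5F 15 EE → 0x639B1B7B515F15EE.
0x639B1B7B515F15EE = 7177360647605130734.

7177360647605130734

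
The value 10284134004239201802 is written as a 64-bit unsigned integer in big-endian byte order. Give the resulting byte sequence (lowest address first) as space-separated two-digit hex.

10284134004239201802 in hexadecimal, padded to 64 bits, is 0x8EB89563A131760A.
Split into bytes (most-significant first): 8E B8 95 63 A1 31 76 0A.
In big-endian order the high byte comes first in memory.
So the memory order matches the most-significant-first order: 8E B8 95 63 A1 31 76 0A.

8E B8 95 63 A1 31 76 0A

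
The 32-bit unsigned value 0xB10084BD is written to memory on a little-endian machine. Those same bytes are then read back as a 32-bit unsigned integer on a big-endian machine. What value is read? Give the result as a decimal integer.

3179544753

Stored little-endian, the bytes at ascending addresses are BD 84 00 B1.
Read back as big-endian, the last byte is least significant, giving 0xBD8400B1.
0xBD8400B1 = 3179544753.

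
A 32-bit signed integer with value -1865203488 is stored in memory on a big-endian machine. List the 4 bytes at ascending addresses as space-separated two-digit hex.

90 D3 40 E0

Two's complement of -1865203488 in 32 bits: 1865203488 = 0x6F2CBF20; invert → 0x90D340DF; add 1 → 0x90D340E0.
Split into bytes (most-significant first): 90 D3 40 E0.
Big-endian: lowest address holds the most-significant byte.
So the memory order matches the most-significant-first order: 90 D3 40 E0.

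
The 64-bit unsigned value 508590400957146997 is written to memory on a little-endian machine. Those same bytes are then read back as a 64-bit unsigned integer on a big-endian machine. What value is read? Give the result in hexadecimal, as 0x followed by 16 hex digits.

0x7567396946E00E07

508590400957146997 in 64-bit hexadecimal is 0x070EE04669396775.
Stored little-endian, the bytes at ascending addresses are 75 67 39 69 46 E0 0E 07.
Read back as big-endian, the last byte is least significant, giving 0x7567396946E00E07.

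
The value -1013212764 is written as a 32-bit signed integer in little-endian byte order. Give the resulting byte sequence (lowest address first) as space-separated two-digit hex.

A4 99 9B C3

Two's complement of -1013212764 in 32 bits: 1013212764 = 0x3C64665C; invert → 0xC39B99A3; add 1 → 0xC39B99A4.
Split into bytes (most-significant first): C3 9B 99 A4.
In little-endian order the low byte comes first in memory.
So at ascending addresses the bytes are A4 99 9B C3.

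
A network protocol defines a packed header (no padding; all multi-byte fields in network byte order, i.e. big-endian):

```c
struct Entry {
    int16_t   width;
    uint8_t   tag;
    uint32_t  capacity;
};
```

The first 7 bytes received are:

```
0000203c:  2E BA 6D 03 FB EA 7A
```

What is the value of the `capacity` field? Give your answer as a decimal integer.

`capacity` follows `width` (2 B), `tag` (1 B), so it starts at offset 2 + 1 = 3 and occupies 4 bytes.
Bytes at offsets 3..6: 03 FB EA 7A.
In big-endian order the high byte comes first in memory.
The bytes are already most-significant first: 0x03FBEA7A.
0x03FBEA7A = 66841210.

66841210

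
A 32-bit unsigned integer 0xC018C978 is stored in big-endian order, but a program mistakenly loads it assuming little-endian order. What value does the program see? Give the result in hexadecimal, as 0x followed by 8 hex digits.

Stored big-endian, the bytes at ascending addresses are C0 18 C9 78.
Read back as little-endian, the first byte is least significant, giving 0x78C918C0.

0x78C918C0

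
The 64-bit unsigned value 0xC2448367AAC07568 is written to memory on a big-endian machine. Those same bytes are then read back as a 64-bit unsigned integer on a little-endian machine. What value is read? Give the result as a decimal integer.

7527134190333281474

Stored big-endian, the bytes at ascending addresses are C2 44 83 67 AA C0 75 68.
Read back as little-endian, the first byte is least significant, giving 0x6875C0AA678344C2.
0x6875C0AA678344C2 = 7527134190333281474.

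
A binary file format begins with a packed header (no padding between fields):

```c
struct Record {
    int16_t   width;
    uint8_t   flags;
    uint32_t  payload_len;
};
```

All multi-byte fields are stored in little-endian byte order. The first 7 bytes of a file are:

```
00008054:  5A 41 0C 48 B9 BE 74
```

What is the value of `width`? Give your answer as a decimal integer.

16730

`width` is the first field, at byte offset 0, occupying 2 bytes.
Bytes at offsets 0..1: 5A 41.
In little-endian order the low byte comes first in memory.
Reassemble most-significant byte first: 41 5A → 0x415A.
0x415A = 16730.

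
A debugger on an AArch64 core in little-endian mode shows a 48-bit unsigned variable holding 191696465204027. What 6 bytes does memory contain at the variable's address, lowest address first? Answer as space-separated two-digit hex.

191696465204027 in hexadecimal, padded to 48 bits, is 0xAE58CFB6933B.
Split into bytes (most-significant first): AE 58 CF B6 93 3B.
Little-endian stores the least-significant byte at the lowest address.
So at ascending addresses the bytes are 3B 93 B6 CF 58 AE.

3B 93 B6 CF 58 AE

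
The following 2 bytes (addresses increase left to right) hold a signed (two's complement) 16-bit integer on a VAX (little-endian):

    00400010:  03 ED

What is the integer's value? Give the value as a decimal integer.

-4861

In little-endian order the low byte comes first in memory.
Reassemble most-significant byte first: ED 03 → 0xED03.
Top bit is set, so as a signed 16-bit value this is 0xED03 − 2^16 = -4861.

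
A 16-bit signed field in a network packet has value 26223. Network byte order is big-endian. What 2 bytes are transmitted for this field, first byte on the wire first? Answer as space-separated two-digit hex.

66 6F

26223 in hexadecimal, padded to 16 bits, is 0x666F.
Split into bytes (most-significant first): 66 6F.
Big-endian stores the most-significant byte at the lowest address.
So the memory order matches the most-significant-first order: 66 6F.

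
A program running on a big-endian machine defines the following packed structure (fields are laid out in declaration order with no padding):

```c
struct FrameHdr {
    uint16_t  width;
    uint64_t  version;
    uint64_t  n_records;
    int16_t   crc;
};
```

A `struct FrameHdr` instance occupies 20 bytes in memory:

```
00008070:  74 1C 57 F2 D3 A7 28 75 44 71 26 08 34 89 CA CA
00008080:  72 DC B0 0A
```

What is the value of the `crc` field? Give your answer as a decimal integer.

-20470

`crc` follows `width` (2 B), `version` (8 B), `n_records` (8 B), so it starts at offset 2 + 8 + 8 = 18 and occupies 2 bytes.
Bytes at offsets 18..19: B0 0A.
In big-endian order the high byte comes first in memory.
The bytes are already most-significant first: 0xB00A.
Top bit is set, so as a signed 16-bit value this is 0xB00A − 2^16 = -20470.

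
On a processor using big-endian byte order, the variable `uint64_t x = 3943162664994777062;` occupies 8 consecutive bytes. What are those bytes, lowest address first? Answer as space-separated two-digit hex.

3943162664994777062 in hexadecimal, padded to 64 bits, is 0x36B8ED8D5298A7E6.
Split into bytes (most-significant first): 36 B8 ED 8D 52 98 A7 E6.
In big-endian order the high byte comes first in memory.
So the memory order matches the most-significant-first order: 36 B8 ED 8D 52 98 A7 E6.

36 B8 ED 8D 52 98 A7 E6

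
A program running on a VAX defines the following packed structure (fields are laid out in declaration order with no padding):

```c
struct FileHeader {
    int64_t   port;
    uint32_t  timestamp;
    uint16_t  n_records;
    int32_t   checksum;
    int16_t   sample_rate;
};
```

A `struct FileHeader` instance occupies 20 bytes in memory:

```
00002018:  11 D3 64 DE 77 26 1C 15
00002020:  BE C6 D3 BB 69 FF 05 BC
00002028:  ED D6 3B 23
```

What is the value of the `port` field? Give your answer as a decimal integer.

1521133070418498321

`port` is the first field, at byte offset 0, occupying 8 bytes.
Bytes at offsets 0..7: 11 D3 64 DE 77 26 1C 15.
Little-endian: lowest address holds the least-significant byte.
Reassemble most-significant byte first: 15 1C 26 77 DE 64 D3 11 → 0x151C2677DE64D311.
0x151C2677DE64D311 = 1521133070418498321.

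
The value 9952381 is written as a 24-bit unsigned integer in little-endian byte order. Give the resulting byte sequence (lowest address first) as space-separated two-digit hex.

9952381 in hexadecimal, padded to 24 bits, is 0x97DC7D.
Split into bytes (most-significant first): 97 DC 7D.
In little-endian order the low byte comes first in memory.
So at ascending addresses the bytes are 7D DC 97.

7D DC 97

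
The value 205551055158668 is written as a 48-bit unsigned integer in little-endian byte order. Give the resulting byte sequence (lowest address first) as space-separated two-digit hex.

8C 3D A0 95 F2 BA

205551055158668 in hexadecimal, padded to 48 bits, is 0xBAF295A03D8C.
Split into bytes (most-significant first): BA F2 95 A0 3D 8C.
Little-endian stores the least-significant byte at the lowest address.
So at ascending addresses the bytes are 8C 3D A0 95 F2 BA.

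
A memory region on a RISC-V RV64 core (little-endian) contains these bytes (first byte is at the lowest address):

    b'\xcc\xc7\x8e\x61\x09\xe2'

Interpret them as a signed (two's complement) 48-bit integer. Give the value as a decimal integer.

Little-endian stores the least-significant byte at the lowest address.
Reassemble most-significant byte first: E2 09 61 8E C7 CC → 0xE209618EC7CC.
Top bit is set, so as a signed 48-bit value this is 0xE209618EC7CC − 2^48 = -32945057380404.

-32945057380404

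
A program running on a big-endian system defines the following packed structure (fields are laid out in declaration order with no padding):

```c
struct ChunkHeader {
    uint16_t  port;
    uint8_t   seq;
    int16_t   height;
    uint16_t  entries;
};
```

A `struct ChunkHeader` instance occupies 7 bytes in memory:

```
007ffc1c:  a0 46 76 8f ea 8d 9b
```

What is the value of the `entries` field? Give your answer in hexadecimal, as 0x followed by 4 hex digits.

`entries` follows `port` (2 B), `seq` (1 B), `height` (2 B), so it starts at offset 2 + 1 + 2 = 5 and occupies 2 bytes.
Bytes at offsets 5..6: 8D 9B.
Big-endian stores the most-significant byte at the lowest address.
The bytes are already most-significant first: 0x8D9B.

0x8D9B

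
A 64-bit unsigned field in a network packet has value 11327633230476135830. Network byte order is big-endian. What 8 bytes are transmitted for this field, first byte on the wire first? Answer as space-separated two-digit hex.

11327633230476135830 in hexadecimal, padded to 64 bits, is 0x9D33D6682070CD96.
Split into bytes (most-significant first): 9D 33 D6 68 20 70 CD 96.
In big-endian order the high byte comes first in memory.
So the memory order matches the most-significant-first order: 9D 33 D6 68 20 70 CD 96.

9D 33 D6 68 20 70 CD 96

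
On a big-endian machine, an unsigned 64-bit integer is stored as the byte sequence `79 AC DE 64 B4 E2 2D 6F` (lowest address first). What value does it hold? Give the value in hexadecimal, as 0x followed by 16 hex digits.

In big-endian order the high byte comes first in memory.
The bytes are already most-significant first: 0x79ACDE64B4E22D6F.

0x79ACDE64B4E22D6F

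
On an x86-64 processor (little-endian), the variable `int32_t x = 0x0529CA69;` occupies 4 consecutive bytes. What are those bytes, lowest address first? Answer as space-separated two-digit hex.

Split into bytes (most-significant first): 05 29 CA 69.
Little-endian stores the least-significant byte at the lowest address.
So at ascending addresses the bytes are 69 CA 29 05.

69 CA 29 05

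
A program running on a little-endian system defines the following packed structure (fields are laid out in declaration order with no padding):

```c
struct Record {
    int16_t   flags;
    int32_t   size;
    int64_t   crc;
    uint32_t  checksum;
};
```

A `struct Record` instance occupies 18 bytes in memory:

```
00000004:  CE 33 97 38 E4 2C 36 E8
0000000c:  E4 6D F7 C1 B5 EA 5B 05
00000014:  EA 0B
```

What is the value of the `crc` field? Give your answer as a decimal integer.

-1534106829604984778

`crc` follows `flags` (2 B), `size` (4 B), so it starts at offset 2 + 4 = 6 and occupies 8 bytes.
Bytes at offsets 6..13: 36 E8 E4 6D F7 C1 B5 EA.
In little-endian order the low byte comes first in memory.
Reassemble most-significant byte first: EA B5 C1 F7 6D E4 E8 36 → 0xEAB5C1F76DE4E836.
Top bit is set, so as a signed 64-bit value this is 0xEAB5C1F76DE4E836 − 2^64 = -1534106829604984778.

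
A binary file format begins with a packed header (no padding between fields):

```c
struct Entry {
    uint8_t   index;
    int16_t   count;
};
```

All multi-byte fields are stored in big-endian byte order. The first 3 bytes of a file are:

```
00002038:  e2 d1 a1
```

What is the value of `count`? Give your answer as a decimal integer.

`count` follows `index` (1 byte), so it starts at byte offset 1 and occupies 2 bytes.
Bytes at offsets 1..2: D1 A1.
In big-endian order the high byte comes first in memory.
The bytes are already most-significant first: 0xD1A1.
Top bit is set, so as a signed 16-bit value this is 0xD1A1 − 2^16 = -11871.

-11871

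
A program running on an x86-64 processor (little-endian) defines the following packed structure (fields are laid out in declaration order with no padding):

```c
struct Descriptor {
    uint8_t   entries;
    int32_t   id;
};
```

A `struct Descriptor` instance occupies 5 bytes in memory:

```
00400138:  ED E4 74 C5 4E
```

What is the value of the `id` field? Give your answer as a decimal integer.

1321563364

`id` follows `entries` (1 byte), so it starts at byte offset 1 and occupies 4 bytes.
Bytes at offsets 1..4: E4 74 C5 4E.
In little-endian order the low byte comes first in memory.
Reassemble most-significant byte first: 4E C5 74 E4 → 0x4EC574E4.
0x4EC574E4 = 1321563364.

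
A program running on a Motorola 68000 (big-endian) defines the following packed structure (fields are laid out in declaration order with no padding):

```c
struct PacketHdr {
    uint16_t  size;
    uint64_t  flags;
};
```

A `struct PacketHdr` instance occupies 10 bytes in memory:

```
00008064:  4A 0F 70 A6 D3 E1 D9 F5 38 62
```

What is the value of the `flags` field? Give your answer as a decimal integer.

8117408345359726690

`flags` follows `size` (2 bytes), so it starts at byte offset 2 and occupies 8 bytes.
Bytes at offsets 2..9: 70 A6 D3 E1 D9 F5 38 62.
In big-endian order the high byte comes first in memory.
The bytes are already most-significant first: 0x70A6D3E1D9F53862.
0x70A6D3E1D9F53862 = 8117408345359726690.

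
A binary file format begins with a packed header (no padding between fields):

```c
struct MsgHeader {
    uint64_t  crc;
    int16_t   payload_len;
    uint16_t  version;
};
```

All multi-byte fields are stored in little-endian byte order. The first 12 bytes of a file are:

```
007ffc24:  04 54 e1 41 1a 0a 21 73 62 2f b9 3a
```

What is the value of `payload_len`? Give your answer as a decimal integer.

`payload_len` follows `crc` (8 bytes), so it starts at byte offset 8 and occupies 2 bytes.
Bytes at offsets 8..9: 62 2F.
Little-endian: lowest address holds the least-significant byte.
Reassemble most-significant byte first: 2F 62 → 0x2F62.
0x2F62 = 12130.

12130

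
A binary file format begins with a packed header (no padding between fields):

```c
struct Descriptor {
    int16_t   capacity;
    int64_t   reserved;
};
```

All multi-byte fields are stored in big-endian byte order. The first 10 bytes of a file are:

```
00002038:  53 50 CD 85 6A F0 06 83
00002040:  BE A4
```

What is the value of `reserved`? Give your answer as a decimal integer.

`reserved` follows `capacity` (2 bytes), so it starts at byte offset 2 and occupies 8 bytes.
Bytes at offsets 2..9: CD 85 6A F0 06 83 BE A4.
Big-endian stores the most-significant byte at the lowest address.
The bytes are already most-significant first: 0xCD856AF00683BEA4.
Top bit is set, so as a signed 64-bit value this is 0xCD856AF00683BEA4 − 2^64 = -3637383544897814876.

-3637383544897814876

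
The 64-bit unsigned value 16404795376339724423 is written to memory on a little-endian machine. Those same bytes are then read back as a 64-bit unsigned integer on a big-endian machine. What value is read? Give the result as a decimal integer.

16404795376339724423 in 64-bit hexadecimal is 0xE3A98A7A7BB32887.
Stored little-endian, the bytes at ascending addresses are 87 28 B3 7B 7A 8A A9 E3.
Read back as big-endian, the last byte is least significant, giving 0x8728B37B7A8AA9E3.
0x8728B37B7A8AA9E3 = 9739231537106954723.

9739231537106954723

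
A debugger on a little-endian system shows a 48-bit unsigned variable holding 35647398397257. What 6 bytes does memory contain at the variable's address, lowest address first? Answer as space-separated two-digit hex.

35647398397257 in hexadecimal, padded to 48 bits, is 0x206BCE84C549.
Split into bytes (most-significant first): 20 6B CE 84 C5 49.
Little-endian: lowest address holds the least-significant byte.
So at ascending addresses the bytes are 49 C5 84 CE 6B 20.

49 C5 84 CE 6B 20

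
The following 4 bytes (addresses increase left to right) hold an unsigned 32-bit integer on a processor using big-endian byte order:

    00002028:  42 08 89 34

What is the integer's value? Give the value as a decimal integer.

1107855668

In big-endian order the high byte comes first in memory.
The bytes are already most-significant first: 0x42088934.
0x42088934 = 1107855668.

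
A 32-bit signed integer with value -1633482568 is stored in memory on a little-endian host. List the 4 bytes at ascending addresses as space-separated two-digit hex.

B8 08 A3 9E

Two's complement of -1633482568 in 32 bits: 1633482568 = 0x615CF748; invert → 0x9EA308B7; add 1 → 0x9EA308B8.
Split into bytes (most-significant first): 9E A3 08 B8.
Little-endian: lowest address holds the least-significant byte.
So at ascending addresses the bytes are B8 08 A3 9E.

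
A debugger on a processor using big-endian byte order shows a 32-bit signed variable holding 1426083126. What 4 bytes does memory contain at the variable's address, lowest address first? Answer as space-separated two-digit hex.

55 00 4D 36

1426083126 in hexadecimal, padded to 32 bits, is 0x55004D36.
Split into bytes (most-significant first): 55 00 4D 36.
Big-endian stores the most-significant byte at the lowest address.
So the memory order matches the most-significant-first order: 55 00 4D 36.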